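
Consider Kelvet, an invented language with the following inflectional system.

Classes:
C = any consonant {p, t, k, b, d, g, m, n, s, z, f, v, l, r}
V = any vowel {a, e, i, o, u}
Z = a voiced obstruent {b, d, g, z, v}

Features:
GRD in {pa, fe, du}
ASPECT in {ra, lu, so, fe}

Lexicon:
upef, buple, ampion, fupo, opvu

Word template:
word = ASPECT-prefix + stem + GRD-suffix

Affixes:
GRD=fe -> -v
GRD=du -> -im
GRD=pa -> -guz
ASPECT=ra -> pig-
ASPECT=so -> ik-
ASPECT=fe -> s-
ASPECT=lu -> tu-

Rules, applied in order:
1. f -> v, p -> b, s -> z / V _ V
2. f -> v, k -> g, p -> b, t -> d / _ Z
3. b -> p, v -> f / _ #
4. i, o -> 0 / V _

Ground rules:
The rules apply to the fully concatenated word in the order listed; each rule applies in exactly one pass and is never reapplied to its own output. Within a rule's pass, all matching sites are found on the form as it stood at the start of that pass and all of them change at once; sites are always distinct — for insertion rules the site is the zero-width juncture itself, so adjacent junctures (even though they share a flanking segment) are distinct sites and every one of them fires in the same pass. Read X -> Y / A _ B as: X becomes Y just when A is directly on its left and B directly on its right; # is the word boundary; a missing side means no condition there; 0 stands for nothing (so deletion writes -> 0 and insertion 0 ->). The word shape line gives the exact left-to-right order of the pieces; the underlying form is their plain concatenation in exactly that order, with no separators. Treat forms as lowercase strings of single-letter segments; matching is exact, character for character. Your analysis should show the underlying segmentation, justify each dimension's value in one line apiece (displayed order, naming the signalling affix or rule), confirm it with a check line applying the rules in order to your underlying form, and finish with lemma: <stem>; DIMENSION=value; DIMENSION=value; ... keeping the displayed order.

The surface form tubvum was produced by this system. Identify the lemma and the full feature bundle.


underlying: tu-opvu-im
GRD=du - signalled by the affix -im
ASPECT=lu - signalled by the affix tu-
check: tuopvuim -> tuopvuim -> tuobvuim -> tuobvuim -> tubvum
lemma: opvu; GRD=du; ASPECT=lu


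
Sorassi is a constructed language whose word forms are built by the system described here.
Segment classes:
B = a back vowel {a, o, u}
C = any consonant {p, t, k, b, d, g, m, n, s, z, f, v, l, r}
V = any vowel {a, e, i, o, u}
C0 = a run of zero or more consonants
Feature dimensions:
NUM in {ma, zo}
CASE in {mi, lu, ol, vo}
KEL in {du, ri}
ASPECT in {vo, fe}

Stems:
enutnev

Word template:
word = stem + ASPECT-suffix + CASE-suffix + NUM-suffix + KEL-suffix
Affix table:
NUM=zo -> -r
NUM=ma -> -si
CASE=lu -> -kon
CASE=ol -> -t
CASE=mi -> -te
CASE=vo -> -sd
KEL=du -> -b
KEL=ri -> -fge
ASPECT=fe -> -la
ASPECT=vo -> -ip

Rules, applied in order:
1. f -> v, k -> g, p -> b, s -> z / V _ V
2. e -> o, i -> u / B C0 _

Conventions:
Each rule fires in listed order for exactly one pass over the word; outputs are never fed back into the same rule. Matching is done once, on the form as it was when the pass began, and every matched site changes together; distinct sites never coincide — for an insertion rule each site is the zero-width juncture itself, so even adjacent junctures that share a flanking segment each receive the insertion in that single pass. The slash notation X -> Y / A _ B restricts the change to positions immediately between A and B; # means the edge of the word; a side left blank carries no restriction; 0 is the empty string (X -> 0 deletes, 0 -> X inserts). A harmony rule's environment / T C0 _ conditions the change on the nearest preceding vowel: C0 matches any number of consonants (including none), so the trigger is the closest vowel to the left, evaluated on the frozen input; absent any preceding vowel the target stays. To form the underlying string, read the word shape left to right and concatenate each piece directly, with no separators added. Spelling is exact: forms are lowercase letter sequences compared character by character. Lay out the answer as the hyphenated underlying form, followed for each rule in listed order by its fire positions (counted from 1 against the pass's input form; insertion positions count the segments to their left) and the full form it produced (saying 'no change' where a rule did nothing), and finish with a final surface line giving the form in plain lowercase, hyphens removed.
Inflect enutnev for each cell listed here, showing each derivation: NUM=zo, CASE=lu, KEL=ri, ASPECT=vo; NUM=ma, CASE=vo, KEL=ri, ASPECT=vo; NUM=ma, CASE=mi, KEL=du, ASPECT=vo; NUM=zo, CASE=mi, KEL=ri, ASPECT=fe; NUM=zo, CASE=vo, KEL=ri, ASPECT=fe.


cell NUM=zo, CASE=lu, KEL=ri, ASPECT=vo:
underlying: enutnev-ip-kon-r-fge
1. f -> v, k -> g, p -> b, s -> z / V _ V: no change
2. e -> o, i -> u / B C0 _: fires at position(s) 6, 16: enutnovipkonrfgo
surface: enutnovipkonrfgo

cell NUM=ma, CASE=vo, KEL=ri, ASPECT=vo:
underlying: enutnev-ip-sd-si-fge
1. f -> v, k -> g, p -> b, s -> z / V _ V: no change
2. e -> o, i -> u / B C0 _: fires at position(s) 6: enutnovipsdsifge
surface: enutnovipsdsifge

cell NUM=ma, CASE=mi, KEL=du, ASPECT=vo:
underlying: enutnev-ip-te-si-b
1. f -> v, k -> g, p -> b, s -> z / V _ V: fires at position(s) 12: enutneviptezib
2. e -> o, i -> u / B C0 _: fires at position(s) 6: enutnoviptezib
surface: enutnoviptezib

cell NUM=zo, CASE=mi, KEL=ri, ASPECT=fe:
underlying: enutnev-la-te-r-fge
1. f -> v, k -> g, p -> b, s -> z / V _ V: no change
2. e -> o, i -> u / B C0 _: fires at position(s) 6, 11: enutnovlatorfge
surface: enutnovlatorfge

cell NUM=zo, CASE=vo, KEL=ri, ASPECT=fe:
underlying: enutnev-la-sd-r-fge
1. f -> v, k -> g, p -> b, s -> z / V _ V: no change
2. e -> o, i -> u / B C0 _: fires at position(s) 6, 15: enutnovlasdrfgo
surface: enutnovlasdrfgo


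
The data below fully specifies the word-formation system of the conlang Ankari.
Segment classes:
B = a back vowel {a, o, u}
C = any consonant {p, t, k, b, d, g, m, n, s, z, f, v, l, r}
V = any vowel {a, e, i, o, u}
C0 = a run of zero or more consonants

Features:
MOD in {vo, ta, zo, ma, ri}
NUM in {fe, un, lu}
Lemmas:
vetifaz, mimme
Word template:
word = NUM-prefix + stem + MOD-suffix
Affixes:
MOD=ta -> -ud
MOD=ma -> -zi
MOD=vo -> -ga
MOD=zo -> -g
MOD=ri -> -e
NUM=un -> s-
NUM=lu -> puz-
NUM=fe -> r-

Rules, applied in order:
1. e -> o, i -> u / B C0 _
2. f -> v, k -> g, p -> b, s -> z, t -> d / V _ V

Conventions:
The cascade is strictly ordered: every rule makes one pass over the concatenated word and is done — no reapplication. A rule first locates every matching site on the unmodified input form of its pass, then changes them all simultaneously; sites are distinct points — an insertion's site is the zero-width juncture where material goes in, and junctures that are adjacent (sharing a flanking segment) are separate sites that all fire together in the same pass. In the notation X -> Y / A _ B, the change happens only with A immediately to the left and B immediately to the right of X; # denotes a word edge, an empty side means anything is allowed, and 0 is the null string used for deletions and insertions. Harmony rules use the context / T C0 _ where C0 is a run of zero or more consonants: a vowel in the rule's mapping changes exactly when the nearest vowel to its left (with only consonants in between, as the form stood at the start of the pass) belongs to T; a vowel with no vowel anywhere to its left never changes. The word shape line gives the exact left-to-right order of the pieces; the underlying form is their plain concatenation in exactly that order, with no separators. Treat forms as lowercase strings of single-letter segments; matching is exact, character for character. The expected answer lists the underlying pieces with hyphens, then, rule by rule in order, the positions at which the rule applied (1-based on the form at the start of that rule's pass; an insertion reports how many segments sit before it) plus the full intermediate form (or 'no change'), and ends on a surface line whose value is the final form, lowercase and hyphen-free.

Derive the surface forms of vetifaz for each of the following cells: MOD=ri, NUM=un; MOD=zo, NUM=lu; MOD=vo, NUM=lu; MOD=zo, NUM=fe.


cell MOD=ri, NUM=un:
underlying: s-vetifaz-e
1. e -> o, i -> u / B C0 _: fires at position(s) 9: svetifazo
2. f -> v, k -> g, p -> b, s -> z, t -> d / V _ V: fires at position(s) 4, 6: svedivazo
surface: svedivazo

cell MOD=zo, NUM=lu:
underlying: puz-vetifaz-g
1. e -> o, i -> u / B C0 _: fires at position(s) 5: puzvotifazg
2. f -> v, k -> g, p -> b, s -> z, t -> d / V _ V: fires at position(s) 6, 8: puzvodivazg
surface: puzvodivazg

cell MOD=vo, NUM=lu:
underlying: puz-vetifaz-ga
1. e -> o, i -> u / B C0 _: fires at position(s) 5: puzvotifazga
2. f -> v, k -> g, p -> b, s -> z, t -> d / V _ V: fires at position(s) 6, 8: puzvodivazga
surface: puzvodivazga

cell MOD=zo, NUM=fe:
underlying: r-vetifaz-g
1. e -> o, i -> u / B C0 _: no change
2. f -> v, k -> g, p -> b, s -> z, t -> d / V _ V: fires at position(s) 4, 6: rvedivazg
surface: rvedivazg


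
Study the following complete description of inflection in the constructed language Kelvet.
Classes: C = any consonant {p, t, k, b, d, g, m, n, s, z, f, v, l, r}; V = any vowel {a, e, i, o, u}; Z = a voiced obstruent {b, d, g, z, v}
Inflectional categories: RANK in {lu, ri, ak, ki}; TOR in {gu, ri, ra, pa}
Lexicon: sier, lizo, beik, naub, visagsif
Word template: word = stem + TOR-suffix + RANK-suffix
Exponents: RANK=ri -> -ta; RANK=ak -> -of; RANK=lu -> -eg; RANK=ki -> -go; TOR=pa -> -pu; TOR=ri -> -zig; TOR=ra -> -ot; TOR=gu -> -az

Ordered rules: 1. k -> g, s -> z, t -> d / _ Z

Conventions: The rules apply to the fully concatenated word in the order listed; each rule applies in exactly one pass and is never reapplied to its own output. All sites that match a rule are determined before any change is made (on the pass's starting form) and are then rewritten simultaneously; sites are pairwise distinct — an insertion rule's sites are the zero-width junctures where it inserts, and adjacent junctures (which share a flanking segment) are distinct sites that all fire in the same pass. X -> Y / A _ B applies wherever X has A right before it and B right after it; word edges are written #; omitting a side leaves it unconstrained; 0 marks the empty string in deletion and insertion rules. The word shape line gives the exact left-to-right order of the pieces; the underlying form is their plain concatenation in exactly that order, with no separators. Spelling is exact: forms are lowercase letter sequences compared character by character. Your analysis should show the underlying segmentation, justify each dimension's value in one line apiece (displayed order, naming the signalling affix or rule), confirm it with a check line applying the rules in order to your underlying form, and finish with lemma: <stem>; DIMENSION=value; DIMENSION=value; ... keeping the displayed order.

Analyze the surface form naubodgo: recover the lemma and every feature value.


underlying: naub-ot-go
RANK=ki - signalled by the affix -go
TOR=ra - signalled by the affix -ot
check: naubotgo -> naubodgo
lemma: naub; RANK=ki; TOR=ra


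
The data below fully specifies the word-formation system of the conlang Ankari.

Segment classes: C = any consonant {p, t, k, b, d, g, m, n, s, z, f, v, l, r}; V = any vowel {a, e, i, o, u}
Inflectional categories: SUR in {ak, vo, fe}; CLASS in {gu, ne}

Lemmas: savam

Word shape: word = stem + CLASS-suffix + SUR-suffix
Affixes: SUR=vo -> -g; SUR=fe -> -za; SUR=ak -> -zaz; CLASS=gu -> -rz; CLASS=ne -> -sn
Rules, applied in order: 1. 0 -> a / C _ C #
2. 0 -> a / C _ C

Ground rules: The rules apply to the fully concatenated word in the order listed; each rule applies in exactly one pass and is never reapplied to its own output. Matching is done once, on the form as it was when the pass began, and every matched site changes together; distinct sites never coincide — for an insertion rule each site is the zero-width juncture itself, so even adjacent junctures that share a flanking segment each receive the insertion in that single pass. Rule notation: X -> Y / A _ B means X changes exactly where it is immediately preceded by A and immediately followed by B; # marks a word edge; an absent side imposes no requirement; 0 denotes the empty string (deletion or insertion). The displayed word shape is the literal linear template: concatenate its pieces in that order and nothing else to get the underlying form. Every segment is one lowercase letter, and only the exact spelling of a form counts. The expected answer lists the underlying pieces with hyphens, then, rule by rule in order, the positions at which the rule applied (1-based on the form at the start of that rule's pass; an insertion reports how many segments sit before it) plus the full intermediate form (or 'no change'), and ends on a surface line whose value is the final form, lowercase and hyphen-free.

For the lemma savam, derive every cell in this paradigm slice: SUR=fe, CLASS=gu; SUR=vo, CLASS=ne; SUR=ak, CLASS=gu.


cell SUR=fe, CLASS=gu:
underlying: savam-rz-za
1. 0 -> a / C _ C #: no change
2. 0 -> a / C _ C: inserts after position(s) 5, 6, 7: savamarazaza
surface: savamarazaza

cell SUR=vo, CLASS=ne:
underlying: savam-sn-g
1. 0 -> a / C _ C #: inserts after position(s) 7: savamsnag
2. 0 -> a / C _ C: inserts after position(s) 5, 6: savamasanag
surface: savamasanag

cell SUR=ak, CLASS=gu:
underlying: savam-rz-zaz
1. 0 -> a / C _ C #: no change
2. 0 -> a / C _ C: inserts after position(s) 5, 6, 7: savamarazazaz
surface: savamarazazaz


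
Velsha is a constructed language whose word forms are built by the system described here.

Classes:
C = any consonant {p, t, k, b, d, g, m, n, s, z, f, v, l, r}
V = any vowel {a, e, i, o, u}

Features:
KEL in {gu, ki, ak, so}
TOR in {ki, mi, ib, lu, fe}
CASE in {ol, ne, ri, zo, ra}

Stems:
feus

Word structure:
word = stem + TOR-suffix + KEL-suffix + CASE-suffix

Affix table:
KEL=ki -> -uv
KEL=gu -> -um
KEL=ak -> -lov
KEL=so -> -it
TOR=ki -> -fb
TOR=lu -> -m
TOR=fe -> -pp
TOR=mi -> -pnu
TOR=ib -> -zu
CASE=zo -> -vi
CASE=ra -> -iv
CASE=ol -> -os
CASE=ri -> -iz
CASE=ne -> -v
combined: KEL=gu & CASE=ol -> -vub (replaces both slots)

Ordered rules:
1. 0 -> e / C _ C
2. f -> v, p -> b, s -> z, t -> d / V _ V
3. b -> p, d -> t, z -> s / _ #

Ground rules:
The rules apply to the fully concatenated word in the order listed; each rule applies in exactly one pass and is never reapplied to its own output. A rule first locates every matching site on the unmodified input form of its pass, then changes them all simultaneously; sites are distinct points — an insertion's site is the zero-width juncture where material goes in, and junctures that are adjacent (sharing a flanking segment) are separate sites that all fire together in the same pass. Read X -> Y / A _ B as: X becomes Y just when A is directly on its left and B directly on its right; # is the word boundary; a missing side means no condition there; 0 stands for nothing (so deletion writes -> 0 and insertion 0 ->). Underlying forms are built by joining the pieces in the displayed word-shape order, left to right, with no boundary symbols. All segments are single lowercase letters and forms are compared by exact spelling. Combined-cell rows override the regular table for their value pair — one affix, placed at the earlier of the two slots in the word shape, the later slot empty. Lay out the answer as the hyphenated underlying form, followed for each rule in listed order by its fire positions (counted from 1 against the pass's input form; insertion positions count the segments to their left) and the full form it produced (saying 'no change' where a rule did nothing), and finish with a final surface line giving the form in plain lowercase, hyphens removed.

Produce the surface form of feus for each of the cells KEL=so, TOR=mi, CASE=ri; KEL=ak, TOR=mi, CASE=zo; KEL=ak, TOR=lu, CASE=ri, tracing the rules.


cell KEL=so, TOR=mi, CASE=ri:
underlying: feus-pnu-it-iz
1. 0 -> e / C _ C: inserts after position(s) 4, 5: feusepenuitiz
2. f -> v, p -> b, s -> z, t -> d / V _ V: fires at position(s) 4, 6, 11: feuzebenuidiz
3. b -> p, d -> t, z -> s / _ #: fires at position(s) 13: feuzebenuidis
surface: feuzebenuidis

cell KEL=ak, TOR=mi, CASE=zo:
underlying: feus-pnu-lov-vi
1. 0 -> e / C _ C: inserts after position(s) 4, 5, 10: feusepenulovevi
2. f -> v, p -> b, s -> z, t -> d / V _ V: fires at position(s) 4, 6: feuzebenulovevi
3. b -> p, d -> t, z -> s / _ #: no change
surface: feuzebenulovevi

cell KEL=ak, TOR=lu, CASE=ri:
underlying: feus-m-lov-iz
1. 0 -> e / C _ C: inserts after position(s) 4, 5: feusemeloviz
2. f -> v, p -> b, s -> z, t -> d / V _ V: fires at position(s) 4: feuzemeloviz
3. b -> p, d -> t, z -> s / _ #: fires at position(s) 12: feuzemelovis
surface: feuzemelovis


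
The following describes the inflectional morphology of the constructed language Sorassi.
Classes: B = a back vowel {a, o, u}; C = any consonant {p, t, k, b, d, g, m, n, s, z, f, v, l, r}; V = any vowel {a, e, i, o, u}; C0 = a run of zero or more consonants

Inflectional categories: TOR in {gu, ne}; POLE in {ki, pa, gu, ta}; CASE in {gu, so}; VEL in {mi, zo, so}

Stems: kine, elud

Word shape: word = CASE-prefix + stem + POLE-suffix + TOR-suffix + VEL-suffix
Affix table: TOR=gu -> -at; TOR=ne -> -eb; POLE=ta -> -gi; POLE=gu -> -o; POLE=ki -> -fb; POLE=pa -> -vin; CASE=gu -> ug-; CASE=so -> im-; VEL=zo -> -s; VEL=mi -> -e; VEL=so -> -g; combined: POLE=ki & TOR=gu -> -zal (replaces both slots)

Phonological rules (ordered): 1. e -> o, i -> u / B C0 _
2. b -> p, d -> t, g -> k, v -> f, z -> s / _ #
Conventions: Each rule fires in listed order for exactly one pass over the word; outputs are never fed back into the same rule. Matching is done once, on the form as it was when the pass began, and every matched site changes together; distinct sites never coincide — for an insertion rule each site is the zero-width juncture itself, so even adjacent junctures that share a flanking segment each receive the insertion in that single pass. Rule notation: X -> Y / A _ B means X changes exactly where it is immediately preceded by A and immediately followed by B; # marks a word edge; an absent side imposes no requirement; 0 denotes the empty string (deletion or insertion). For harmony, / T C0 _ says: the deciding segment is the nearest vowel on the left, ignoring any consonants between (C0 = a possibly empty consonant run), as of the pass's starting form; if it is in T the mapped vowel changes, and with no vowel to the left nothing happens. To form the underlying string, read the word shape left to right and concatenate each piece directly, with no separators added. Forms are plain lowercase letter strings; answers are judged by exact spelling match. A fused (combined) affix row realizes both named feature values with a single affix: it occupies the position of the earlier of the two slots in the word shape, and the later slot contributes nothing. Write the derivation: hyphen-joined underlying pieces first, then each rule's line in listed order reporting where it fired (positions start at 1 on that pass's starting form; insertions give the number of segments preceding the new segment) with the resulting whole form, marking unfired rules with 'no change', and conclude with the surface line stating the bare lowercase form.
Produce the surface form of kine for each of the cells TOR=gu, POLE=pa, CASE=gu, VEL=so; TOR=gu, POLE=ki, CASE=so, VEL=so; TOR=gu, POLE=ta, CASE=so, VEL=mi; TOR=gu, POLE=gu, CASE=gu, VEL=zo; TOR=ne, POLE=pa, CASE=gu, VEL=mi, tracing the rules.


cell TOR=gu, POLE=pa, CASE=gu, VEL=so:
underlying: ug-kine-vin-at-g
1. e -> o, i -> u / B C0 _: fires at position(s) 4: ugkunevinatg
2. b -> p, d -> t, g -> k, v -> f, z -> s / _ #: fires at position(s) 12: ugkunevinatk
surface: ugkunevinatk

cell TOR=gu, POLE=ki, CASE=so, VEL=so:
underlying: im-kine-zal-g
1. e -> o, i -> u / B C0 _: no change
2. b -> p, d -> t, g -> k, v -> f, z -> s / _ #: fires at position(s) 10: imkinezalk
surface: imkinezalk

cell TOR=gu, POLE=ta, CASE=so, VEL=mi:
underlying: im-kine-gi-at-e
1. e -> o, i -> u / B C0 _: fires at position(s) 11: imkinegiato
2. b -> p, d -> t, g -> k, v -> f, z -> s / _ #: no change
surface: imkinegiato

cell TOR=gu, POLE=gu, CASE=gu, VEL=zo:
underlying: ug-kine-o-at-s
1. e -> o, i -> u / B C0 _: fires at position(s) 4: ugkuneoats
2. b -> p, d -> t, g -> k, v -> f, z -> s / _ #: no change
surface: ugkuneoats

cell TOR=ne, POLE=pa, CASE=gu, VEL=mi:
underlying: ug-kine-vin-eb-e
1. e -> o, i -> u / B C0 _: fires at position(s) 4: ugkunevinebe
2. b -> p, d -> t, g -> k, v -> f, z -> s / _ #: no change
surface: ugkunevinebe


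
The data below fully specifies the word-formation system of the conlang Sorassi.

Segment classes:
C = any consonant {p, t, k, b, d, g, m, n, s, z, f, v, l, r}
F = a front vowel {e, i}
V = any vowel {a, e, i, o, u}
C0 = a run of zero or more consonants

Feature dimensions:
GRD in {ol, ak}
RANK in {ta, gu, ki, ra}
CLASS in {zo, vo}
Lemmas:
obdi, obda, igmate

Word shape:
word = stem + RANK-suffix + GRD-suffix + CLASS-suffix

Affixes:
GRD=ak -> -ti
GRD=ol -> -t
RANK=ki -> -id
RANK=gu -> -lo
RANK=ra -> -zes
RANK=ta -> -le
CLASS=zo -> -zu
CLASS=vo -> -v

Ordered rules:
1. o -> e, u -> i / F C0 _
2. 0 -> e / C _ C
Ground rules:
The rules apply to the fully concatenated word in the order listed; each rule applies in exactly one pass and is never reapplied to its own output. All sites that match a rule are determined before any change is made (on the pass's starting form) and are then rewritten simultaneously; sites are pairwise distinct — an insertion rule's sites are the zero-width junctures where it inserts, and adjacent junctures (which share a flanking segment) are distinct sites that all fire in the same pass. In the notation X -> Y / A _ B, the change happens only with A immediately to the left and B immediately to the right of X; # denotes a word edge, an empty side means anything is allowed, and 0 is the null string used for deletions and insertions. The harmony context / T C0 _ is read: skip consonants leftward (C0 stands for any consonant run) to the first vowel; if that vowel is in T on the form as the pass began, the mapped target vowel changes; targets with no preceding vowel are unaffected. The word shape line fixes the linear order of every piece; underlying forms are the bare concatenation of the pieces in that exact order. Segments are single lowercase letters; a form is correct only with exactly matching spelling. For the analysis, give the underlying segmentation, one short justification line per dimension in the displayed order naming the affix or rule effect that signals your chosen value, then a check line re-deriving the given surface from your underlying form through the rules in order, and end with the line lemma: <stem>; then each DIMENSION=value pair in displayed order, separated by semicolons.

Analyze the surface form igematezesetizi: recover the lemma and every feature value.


underlying: igmate-zes-ti-zu
GRD=ak - signalled by the affix -ti
RANK=ra - signalled by the affix -zes
CLASS=zo - signalled by the affix -zu
check: igmatezestizu -> igmatezestizi -> igematezesetizi
lemma: igmate; GRD=ak; RANK=ra; CLASS=zo


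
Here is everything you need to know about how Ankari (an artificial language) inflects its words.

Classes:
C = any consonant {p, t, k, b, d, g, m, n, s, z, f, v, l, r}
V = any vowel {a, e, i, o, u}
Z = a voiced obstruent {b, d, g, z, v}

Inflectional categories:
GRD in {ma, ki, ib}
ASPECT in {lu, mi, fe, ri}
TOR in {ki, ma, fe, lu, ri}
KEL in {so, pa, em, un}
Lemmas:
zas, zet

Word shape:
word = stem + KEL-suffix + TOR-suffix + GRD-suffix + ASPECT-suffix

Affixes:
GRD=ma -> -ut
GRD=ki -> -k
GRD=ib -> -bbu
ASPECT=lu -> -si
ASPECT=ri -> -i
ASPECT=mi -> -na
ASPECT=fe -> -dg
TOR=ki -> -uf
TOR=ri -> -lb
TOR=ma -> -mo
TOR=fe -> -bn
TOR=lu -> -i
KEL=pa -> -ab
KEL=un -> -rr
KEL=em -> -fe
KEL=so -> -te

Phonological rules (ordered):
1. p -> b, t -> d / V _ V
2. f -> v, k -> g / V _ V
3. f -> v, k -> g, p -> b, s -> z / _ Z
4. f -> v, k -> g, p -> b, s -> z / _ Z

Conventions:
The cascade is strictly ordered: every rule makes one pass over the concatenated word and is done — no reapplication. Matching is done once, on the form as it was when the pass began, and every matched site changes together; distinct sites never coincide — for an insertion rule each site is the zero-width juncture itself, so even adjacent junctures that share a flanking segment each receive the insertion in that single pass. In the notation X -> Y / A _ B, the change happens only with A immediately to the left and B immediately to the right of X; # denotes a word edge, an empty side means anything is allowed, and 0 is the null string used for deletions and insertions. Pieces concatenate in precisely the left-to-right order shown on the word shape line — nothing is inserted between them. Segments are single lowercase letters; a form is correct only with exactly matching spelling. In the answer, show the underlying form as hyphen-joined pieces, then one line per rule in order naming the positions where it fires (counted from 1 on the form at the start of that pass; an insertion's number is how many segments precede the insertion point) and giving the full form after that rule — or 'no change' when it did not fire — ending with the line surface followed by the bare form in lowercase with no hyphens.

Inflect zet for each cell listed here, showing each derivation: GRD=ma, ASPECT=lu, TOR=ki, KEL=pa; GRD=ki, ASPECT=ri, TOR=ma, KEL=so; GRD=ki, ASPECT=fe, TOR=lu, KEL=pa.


cell GRD=ma, ASPECT=lu, TOR=ki, KEL=pa:
underlying: zet-ab-uf-ut-si
1. p -> b, t -> d / V _ V: fires at position(s) 3: zedabufutsi
2. f -> v, k -> g / V _ V: fires at position(s) 7: zedabuvutsi
3. f -> v, k -> g, p -> b, s -> z / _ Z: no change
4. f -> v, k -> g, p -> b, s -> z / _ Z: no change
surface: zedabuvutsi

cell GRD=ki, ASPECT=ri, TOR=ma, KEL=so:
underlying: zet-te-mo-k-i
1. p -> b, t -> d / V _ V: no change
2. f -> v, k -> g / V _ V: fires at position(s) 8: zettemogi
3. f -> v, k -> g, p -> b, s -> z / _ Z: no change
4. f -> v, k -> g, p -> b, s -> z / _ Z: no change
surface: zettemogi

cell GRD=ki, ASPECT=fe, TOR=lu, KEL=pa:
underlying: zet-ab-i-k-dg
1. p -> b, t -> d / V _ V: fires at position(s) 3: zedabikdg
2. f -> v, k -> g / V _ V: no change
3. f -> v, k -> g, p -> b, s -> z / _ Z: fires at position(s) 7: zedabigdg
4. f -> v, k -> g, p -> b, s -> z / _ Z: no change
surface: zedabigdg


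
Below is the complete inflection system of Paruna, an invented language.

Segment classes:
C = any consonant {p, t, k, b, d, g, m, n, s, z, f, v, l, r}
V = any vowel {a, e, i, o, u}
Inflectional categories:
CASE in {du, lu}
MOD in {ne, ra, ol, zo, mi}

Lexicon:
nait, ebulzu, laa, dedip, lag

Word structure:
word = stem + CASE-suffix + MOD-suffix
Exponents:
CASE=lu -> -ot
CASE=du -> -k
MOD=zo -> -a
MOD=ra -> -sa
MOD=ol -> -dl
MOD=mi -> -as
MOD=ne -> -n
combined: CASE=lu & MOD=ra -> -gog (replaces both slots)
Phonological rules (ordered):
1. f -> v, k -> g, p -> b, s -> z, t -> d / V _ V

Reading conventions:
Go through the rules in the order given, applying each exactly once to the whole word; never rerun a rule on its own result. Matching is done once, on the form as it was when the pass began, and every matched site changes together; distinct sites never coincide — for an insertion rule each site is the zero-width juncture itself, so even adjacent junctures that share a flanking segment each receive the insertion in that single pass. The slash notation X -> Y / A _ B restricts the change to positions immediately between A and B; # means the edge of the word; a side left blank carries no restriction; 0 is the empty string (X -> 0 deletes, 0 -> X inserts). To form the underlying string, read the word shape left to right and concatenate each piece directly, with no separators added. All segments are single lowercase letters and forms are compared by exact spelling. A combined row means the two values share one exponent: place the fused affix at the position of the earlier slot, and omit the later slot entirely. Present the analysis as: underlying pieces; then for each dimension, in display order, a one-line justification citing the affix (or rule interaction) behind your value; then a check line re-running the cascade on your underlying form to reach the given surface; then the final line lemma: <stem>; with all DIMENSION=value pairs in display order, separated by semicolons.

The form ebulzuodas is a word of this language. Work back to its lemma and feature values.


underlying: ebulzu-ot-as
CASE=lu - signalled by the affix -ot
MOD=mi - signalled by the affix -as
check: ebulzuotas -> ebulzuodas
lemma: ebulzu; CASE=lu; MOD=mi


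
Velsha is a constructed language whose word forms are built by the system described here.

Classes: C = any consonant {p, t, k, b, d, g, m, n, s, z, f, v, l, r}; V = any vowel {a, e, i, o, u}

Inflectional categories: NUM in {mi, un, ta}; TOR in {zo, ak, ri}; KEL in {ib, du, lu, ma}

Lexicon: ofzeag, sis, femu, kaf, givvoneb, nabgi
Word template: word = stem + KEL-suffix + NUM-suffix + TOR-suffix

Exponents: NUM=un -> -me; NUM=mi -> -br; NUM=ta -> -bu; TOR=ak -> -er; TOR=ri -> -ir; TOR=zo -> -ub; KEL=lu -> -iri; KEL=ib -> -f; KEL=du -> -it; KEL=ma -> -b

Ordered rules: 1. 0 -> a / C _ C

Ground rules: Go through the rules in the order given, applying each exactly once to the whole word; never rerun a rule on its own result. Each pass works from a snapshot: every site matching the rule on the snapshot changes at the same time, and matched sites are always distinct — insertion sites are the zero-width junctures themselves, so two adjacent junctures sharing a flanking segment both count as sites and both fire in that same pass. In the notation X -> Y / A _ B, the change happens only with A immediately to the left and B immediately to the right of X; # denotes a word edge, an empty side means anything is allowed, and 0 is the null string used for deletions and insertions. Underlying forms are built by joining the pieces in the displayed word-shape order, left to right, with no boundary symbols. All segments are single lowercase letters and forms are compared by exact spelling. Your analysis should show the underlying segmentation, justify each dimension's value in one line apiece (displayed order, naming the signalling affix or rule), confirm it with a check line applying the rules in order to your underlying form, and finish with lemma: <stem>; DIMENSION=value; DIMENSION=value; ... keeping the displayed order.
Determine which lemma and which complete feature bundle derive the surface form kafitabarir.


underlying: kaf-it-br-ir
NUM=mi - signalled by the affix -br
TOR=ri - signalled by the affix -ir
KEL=du - signalled by the affix -it
check: kafitbrir -> kafitabarir
lemma: kaf; NUM=mi; TOR=ri; KEL=du


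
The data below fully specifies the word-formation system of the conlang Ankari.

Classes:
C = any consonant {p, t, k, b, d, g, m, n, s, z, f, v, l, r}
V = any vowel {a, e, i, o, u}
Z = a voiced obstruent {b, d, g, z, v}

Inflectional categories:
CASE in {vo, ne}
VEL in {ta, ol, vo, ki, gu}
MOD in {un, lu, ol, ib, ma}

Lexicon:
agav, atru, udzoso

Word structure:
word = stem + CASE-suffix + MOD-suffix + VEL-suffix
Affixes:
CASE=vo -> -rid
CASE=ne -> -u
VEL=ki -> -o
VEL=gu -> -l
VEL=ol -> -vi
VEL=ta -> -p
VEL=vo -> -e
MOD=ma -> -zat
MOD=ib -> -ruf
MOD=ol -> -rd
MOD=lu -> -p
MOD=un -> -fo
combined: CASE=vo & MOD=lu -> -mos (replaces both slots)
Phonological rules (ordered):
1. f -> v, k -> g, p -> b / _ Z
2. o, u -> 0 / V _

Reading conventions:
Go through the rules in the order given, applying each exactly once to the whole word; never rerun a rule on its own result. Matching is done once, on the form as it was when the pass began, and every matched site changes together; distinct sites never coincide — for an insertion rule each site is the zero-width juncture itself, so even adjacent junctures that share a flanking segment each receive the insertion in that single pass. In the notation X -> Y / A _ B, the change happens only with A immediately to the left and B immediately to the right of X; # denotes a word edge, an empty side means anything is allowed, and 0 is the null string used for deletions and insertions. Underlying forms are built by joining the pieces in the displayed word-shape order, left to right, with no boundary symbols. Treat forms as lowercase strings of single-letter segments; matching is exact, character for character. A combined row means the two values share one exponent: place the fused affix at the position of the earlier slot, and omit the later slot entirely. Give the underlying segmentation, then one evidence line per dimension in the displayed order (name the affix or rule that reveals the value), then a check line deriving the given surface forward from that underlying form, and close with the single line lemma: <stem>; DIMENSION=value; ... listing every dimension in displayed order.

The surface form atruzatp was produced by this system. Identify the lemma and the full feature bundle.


underlying: atru-u-zat-p
CASE=ne - signalled by the affix -u
VEL=ta - signalled by the affix -p
MOD=ma - signalled by the affix -zat
check: atruuzatp -> atruuzatp -> atruzatp
lemma: atru; CASE=ne; VEL=ta; MOD=ma


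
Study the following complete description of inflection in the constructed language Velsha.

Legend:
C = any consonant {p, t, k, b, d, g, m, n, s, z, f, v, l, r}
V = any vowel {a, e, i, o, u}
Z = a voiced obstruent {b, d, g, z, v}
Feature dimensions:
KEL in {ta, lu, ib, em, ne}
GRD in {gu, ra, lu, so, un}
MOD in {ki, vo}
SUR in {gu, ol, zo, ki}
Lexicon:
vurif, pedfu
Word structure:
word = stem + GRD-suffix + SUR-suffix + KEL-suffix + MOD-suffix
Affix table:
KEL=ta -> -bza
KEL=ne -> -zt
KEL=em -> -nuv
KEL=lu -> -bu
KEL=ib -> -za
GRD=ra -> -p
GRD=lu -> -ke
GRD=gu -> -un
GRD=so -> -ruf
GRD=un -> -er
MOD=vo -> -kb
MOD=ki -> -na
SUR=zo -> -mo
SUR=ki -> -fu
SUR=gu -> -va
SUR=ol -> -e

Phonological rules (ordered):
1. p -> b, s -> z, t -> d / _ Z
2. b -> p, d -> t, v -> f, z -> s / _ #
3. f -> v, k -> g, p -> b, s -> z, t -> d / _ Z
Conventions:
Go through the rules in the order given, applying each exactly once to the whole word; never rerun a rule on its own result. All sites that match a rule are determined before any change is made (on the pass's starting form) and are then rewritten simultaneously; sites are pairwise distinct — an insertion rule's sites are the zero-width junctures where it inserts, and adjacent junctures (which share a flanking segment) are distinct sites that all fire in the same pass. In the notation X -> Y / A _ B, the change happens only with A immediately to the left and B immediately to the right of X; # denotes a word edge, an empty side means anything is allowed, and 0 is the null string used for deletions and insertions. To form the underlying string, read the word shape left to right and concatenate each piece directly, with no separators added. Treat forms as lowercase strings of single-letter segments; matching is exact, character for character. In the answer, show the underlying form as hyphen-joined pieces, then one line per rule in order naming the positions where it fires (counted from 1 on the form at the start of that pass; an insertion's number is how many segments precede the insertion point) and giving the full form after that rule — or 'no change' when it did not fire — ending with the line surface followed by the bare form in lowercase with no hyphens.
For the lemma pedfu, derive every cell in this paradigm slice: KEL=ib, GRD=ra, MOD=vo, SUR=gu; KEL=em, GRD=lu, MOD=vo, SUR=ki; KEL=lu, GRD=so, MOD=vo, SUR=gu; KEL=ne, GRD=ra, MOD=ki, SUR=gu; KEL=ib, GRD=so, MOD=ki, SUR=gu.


cell KEL=ib, GRD=ra, MOD=vo, SUR=gu:
underlying: pedfu-p-va-za-kb
1. p -> b, s -> z, t -> d / _ Z: fires at position(s) 6: pedfubvazakb
2. b -> p, d -> t, v -> f, z -> s / _ #: fires at position(s) 12: pedfubvazakp
3. f -> v, k -> g, p -> b, s -> z, t -> d / _ Z: no change
surface: pedfubvazakp

cell KEL=em, GRD=lu, MOD=vo, SUR=ki:
underlying: pedfu-ke-fu-nuv-kb
1. p -> b, s -> z, t -> d / _ Z: no change
2. b -> p, d -> t, v -> f, z -> s / _ #: fires at position(s) 14: pedfukefunuvkp
3. f -> v, k -> g, p -> b, s -> z, t -> d / _ Z: no change
surface: pedfukefunuvkp

cell KEL=lu, GRD=so, MOD=vo, SUR=gu:
underlying: pedfu-ruf-va-bu-kb
1. p -> b, s -> z, t -> d / _ Z: no change
2. b -> p, d -> t, v -> f, z -> s / _ #: fires at position(s) 14: pedfurufvabukp
3. f -> v, k -> g, p -> b, s -> z, t -> d / _ Z: fires at position(s) 8: pedfuruvvabukp
surface: pedfuruvvabukp

cell KEL=ne, GRD=ra, MOD=ki, SUR=gu:
underlying: pedfu-p-va-zt-na
1. p -> b, s -> z, t -> d / _ Z: fires at position(s) 6: pedfubvaztna
2. b -> p, d -> t, v -> f, z -> s / _ #: no change
3. f -> v, k -> g, p -> b, s -> z, t -> d / _ Z: no change
surface: pedfubvaztna

cell KEL=ib, GRD=so, MOD=ki, SUR=gu:
underlying: pedfu-ruf-va-za-na
1. p -> b, s -> z, t -> d / _ Z: no change
2. b -> p, d -> t, v -> f, z -> s / _ #: no change
3. f -> v, k -> g, p -> b, s -> z, t -> d / _ Z: fires at position(s) 8: pedfuruvvazana
surface: pedfuruvvazana


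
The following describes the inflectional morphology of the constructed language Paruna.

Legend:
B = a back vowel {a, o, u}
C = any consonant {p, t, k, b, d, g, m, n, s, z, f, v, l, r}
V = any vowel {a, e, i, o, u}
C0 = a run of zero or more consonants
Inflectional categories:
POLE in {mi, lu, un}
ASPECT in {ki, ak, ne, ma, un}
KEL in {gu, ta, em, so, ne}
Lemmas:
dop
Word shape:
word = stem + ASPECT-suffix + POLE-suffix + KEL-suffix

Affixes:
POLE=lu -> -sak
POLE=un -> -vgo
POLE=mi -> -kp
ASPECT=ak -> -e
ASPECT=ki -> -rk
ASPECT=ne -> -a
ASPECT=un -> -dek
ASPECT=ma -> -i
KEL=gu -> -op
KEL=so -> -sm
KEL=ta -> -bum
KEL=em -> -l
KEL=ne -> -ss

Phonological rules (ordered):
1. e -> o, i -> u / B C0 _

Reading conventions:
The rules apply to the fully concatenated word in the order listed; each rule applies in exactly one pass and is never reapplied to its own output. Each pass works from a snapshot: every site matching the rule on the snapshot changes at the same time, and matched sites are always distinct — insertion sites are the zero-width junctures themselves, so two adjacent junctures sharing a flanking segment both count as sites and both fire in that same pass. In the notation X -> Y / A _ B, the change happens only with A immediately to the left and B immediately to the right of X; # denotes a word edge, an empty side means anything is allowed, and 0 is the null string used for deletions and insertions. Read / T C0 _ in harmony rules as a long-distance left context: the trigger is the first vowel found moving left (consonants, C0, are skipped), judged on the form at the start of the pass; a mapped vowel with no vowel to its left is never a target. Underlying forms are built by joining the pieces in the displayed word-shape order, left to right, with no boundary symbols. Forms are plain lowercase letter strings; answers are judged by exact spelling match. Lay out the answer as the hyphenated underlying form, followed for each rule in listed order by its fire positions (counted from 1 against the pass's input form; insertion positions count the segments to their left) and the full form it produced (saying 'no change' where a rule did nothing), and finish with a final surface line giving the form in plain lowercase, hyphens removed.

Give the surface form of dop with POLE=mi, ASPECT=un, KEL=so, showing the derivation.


underlying: dop-dek-kp-sm
1. e -> o, i -> u / B C0 _: fires at position(s) 5: dopdokkpsm
surface: dopdokkpsm


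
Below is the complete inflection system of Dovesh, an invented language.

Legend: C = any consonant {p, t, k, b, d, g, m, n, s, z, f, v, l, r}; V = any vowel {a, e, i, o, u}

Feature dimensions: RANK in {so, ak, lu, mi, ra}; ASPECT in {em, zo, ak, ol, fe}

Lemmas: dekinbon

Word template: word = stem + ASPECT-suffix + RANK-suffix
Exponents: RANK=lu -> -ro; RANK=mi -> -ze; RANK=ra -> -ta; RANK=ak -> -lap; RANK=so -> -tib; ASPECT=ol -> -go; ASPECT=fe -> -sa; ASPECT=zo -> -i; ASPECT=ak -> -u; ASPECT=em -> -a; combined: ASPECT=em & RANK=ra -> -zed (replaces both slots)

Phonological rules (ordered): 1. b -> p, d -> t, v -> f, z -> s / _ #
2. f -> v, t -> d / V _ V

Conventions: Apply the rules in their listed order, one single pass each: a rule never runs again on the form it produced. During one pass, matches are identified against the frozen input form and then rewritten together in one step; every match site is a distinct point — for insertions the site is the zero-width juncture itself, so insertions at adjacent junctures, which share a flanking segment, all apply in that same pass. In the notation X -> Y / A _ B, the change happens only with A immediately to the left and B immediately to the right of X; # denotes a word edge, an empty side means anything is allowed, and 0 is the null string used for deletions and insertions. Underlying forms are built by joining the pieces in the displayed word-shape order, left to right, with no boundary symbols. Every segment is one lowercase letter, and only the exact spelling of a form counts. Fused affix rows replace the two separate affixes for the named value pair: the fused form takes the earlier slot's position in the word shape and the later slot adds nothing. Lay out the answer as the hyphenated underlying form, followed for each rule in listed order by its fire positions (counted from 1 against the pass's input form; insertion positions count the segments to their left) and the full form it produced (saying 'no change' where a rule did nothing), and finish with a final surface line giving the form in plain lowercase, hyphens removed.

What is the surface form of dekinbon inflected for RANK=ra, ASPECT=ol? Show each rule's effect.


underlying: dekinbon-go-ta
1. b -> p, d -> t, v -> f, z -> s / _ #: no change
2. f -> v, t -> d / V _ V: fires at position(s) 11: dekinbongoda
surface: dekinbongoda
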